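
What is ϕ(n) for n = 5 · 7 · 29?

φ(5) = 5 − 1 = 4.
φ(7) = 7 − 1 = 6.
φ(29) = 29 − 1 = 28.
Since φ is multiplicative, φ(1015) = 4 · 6 · 28 = 672.

672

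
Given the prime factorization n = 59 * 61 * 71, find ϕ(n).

φ(255529) = 255529 · (1 − 1/59) · (1 − 1/61) · (1 − 1/71)
       = 255529 · 243600/255529 = 243600.

243600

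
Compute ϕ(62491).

47520

Prime factorization: 62491 = 11 × 13 × 19 × 23.
φ(11) = 11 − 1 = 10.
φ(13) = 13 − 1 = 12.
φ(19) = 19 − 1 = 18.
φ(23) = 23 − 1 = 22.
Since φ is multiplicative, φ(62491) = 10 · 12 · 18 · 22 = 47520.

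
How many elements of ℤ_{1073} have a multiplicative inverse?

Factor 1073: 1073 = 29 × 37.
φ(29) = 29 − 1 = 28.
φ(37) = 37 − 1 = 36.
Since φ is multiplicative, φ(1073) = 28 · 36 = 1008.

1008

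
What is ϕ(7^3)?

φ(7^3) = 7^2·(7−1) = 49·6 = 294.

294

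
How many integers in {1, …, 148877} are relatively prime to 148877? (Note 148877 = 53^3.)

φ(148877) = 148877 · (1 − 1/53)
       = 148877 · 52/53 = 146068.

146068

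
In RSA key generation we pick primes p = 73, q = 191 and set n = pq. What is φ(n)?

13680

φ(n) = (p − 1)(q − 1) = (73−1)(191−1) = 72·190 = 13680.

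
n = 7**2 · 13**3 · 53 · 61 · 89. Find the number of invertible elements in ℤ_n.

23385922560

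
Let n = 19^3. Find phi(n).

φ(6859) = 6859 · (1 − 1/19)
       = 6859 · 18/19 = 6498.

6498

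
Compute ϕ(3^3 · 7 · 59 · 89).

551232

φ(992439) = 992439 · (1 − 1/3) · (1 − 1/7) · (1 − 1/59) · (1 − 1/89)
       = 992439 · 61248/110271 = 551232.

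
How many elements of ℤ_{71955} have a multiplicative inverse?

First factor: 71955 = 3**3 · 5 · 13 · 41.
φ(3^3) = 3^3 − 3^2 = 27 − 9 = 18.
φ(5) = 5 − 1 = 4.
φ(13) = 13 − 1 = 12.
φ(41) = 41 − 1 = 40.
Since φ is multiplicative, φ(71955) = 18 · 4 · 12 · 40 = 34560.

34560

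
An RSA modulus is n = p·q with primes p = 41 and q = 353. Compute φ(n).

14080

For distinct primes, φ(pq) = (p−1)(q−1) = 40 × 352 = 14080.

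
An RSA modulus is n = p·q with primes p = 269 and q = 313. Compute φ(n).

φ(n) = (p − 1)(q − 1) = (269−1)(313−1) = 268·312 = 83616.

83616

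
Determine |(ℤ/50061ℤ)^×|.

Factor 50061: 50061 = 3 × 11 × 37 × 41.
φ(3) = 3 − 1 = 2.
φ(11) = 11 − 1 = 10.
φ(37) = 37 − 1 = 36.
φ(41) = 41 − 1 = 40.
Multiply: 2 · 10 · 36 · 40 = 28800.

28800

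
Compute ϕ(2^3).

4

φ(2^3) = 2^2·(2−1) = 4·1 = 4.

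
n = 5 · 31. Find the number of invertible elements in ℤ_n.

φ(5) = 5 − 1 = 4.
φ(31) = 31 − 1 = 30.
Since φ is multiplicative, φ(155) = 4 · 30 = 120.

120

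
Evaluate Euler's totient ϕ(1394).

640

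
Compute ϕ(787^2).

618582

φ(787^2) = 787^1·(787−1) = 787·786 = 618582.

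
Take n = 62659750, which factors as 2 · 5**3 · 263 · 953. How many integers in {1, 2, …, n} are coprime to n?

φ(2) = 2 − 1 = 1.
φ(5^3) = 5^2·(5−1) = 25·4 = 100.
φ(263) = 263 − 1 = 262.
φ(953) = 953 − 1 = 952.
Multiply: 1 · 100 · 262 · 952 = 24942400.

24942400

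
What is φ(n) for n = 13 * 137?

φ(1781) = 1781 · (1 − 1/13) · (1 − 1/137)
       = 1781 · 1632/1781 = 1632.

1632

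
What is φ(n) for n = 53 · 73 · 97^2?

φ(36403421) = 36403421 · (1 − 1/53) · (1 − 1/73) · (1 − 1/97)
       = 36403421 · 359424/375293 = 34864128.

34864128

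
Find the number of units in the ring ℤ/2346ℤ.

Factor 2346: 2346 = 2 · 3 · 17 · 23.
φ(2) = 2 − 1 = 1.
φ(3) = 3 − 1 = 2.
φ(17) = 17 − 1 = 16.
φ(23) = 23 − 1 = 22.
Since φ is multiplicative, φ(2346) = 1 · 2 · 16 · 22 = 704.

704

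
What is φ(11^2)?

110

φ(11^2) = 11^1·(11−1) = 11·10 = 110.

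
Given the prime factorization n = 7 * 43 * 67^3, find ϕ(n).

74661048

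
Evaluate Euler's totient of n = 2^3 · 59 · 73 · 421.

φ(2^3) = 2^3 − 2^2 = 8 − 4 = 4.
φ(59) = 59 − 1 = 58.
φ(73) = 73 − 1 = 72.
φ(421) = 421 − 1 = 420.
Since φ is multiplicative, φ(14505976) = 4 · 58 · 72 · 420 = 7015680.

7015680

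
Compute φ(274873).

228096

Prime factorization: 274873 = 17 · 19 · 23 · 37.
φ(17) = 17 − 1 = 16.
φ(19) = 19 − 1 = 18.
φ(23) = 23 − 1 = 22.
φ(37) = 37 − 1 = 36.
Multiply: 16 · 18 · 22 · 36 = 228096.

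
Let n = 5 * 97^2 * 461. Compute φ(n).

17134080

φ(5) = 5 − 1 = 4.
φ(97^2) = 97^1·(97−1) = 97·96 = 9312.
φ(461) = 461 − 1 = 460.
Multiply: 4 · 9312 · 460 = 17134080.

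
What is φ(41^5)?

113030440

φ(115856201) = 115856201 · (1 − 1/41)
       = 115856201 · 40/41 = 113030440.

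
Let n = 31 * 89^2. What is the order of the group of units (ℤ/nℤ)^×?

234960

φ(31) = 31 − 1 = 30.
φ(89^2) = 89^1·(89−1) = 89·88 = 7832.
φ(245551) = 30 × 7832 = 234960.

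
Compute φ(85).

64

Prime factorization: 85 = 5 × 17.
φ(85) = 85 · (1 − 1/5) · (1 − 1/17)
       = 85 · 64/85 = 64.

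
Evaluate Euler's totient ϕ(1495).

1056

1495 = 5 · 13 · 23.
φ(5) = 5 − 1 = 4.
φ(13) = 13 − 1 = 12.
φ(23) = 23 − 1 = 22.
φ(1495) = 4 × 12 × 22 = 1056.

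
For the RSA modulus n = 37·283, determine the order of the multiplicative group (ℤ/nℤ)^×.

φ(pq) = (p−1)(q−1) = 36 · 282 = 10152.

10152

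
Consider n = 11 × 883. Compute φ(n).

φ(11) = 11 − 1 = 10.
φ(883) = 883 − 1 = 882.
Multiply: 10 · 882 = 8820.

8820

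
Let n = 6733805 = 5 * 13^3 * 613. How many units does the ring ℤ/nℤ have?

φ(5) = 5 − 1 = 4.
φ(13^3) = 13^3 − 13^2 = 2197 − 169 = 2028.
φ(613) = 613 − 1 = 612.
φ(6733805) = 4 × 2028 × 612 = 4964544.

4964544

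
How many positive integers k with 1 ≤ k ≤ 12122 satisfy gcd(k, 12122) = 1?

5040

12122 = 2 * 11 * 19 * 29.
φ(12122) = 12122 · (1 − 1/2) · (1 − 1/11) · (1 − 1/19) · (1 − 1/29)
       = 12122 · 5040/12122 = 5040.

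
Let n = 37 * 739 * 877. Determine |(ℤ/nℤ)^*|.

23273568

φ(37) = 37 − 1 = 36.
φ(739) = 739 − 1 = 738.
φ(877) = 877 − 1 = 876.
Since φ is multiplicative, φ(23979811) = 36 · 738 · 876 = 23273568.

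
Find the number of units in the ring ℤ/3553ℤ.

3553 = 11 · 17 · 19.
φ(11) = 11 − 1 = 10.
φ(17) = 17 − 1 = 16.
φ(19) = 19 − 1 = 18.
Since φ is multiplicative, φ(3553) = 10 · 16 · 18 = 2880.

2880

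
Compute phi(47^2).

2162

φ(2209) = 2209 · (1 − 1/47)
       = 2209 · 46/47 = 2162.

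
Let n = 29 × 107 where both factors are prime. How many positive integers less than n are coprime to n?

φ(pq) = (p−1)(q−1) = 28 · 106 = 2968.

2968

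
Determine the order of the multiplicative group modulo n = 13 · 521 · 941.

φ(6373393) = 6373393 · (1 − 1/13) · (1 − 1/521) · (1 − 1/941)
       = 6373393 · 5865600/6373393 = 5865600.

5865600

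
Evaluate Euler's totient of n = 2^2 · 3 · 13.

φ(2^2) = 2^1·(2−1) = 2·1 = 2.
φ(3) = 3 − 1 = 2.
φ(13) = 13 − 1 = 12.
Multiply: 2 · 2 · 12 = 48.

48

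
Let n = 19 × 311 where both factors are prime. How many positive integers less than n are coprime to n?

For distinct primes, φ(pq) = (p−1)(q−1) = 18 × 310 = 5580.

5580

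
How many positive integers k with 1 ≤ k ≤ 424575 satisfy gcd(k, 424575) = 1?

424575 = 3^3 × 5^2 × 17 × 37.
φ(3^3) = 3^3 − 3^2 = 27 − 9 = 18.
φ(5^2) = 5^2 − 5^1 = 25 − 5 = 20.
φ(17) = 17 − 1 = 16.
φ(37) = 37 − 1 = 36.
φ(424575) = 18 × 20 × 16 × 36 = 207360.

207360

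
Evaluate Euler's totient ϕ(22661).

20160

22661 = 17 × 31 × 43.
φ(17) = 17 − 1 = 16.
φ(31) = 31 − 1 = 30.
φ(43) = 43 − 1 = 42.
Multiply: 16 · 30 · 42 = 20160.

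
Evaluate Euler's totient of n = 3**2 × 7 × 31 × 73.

77760

φ(142569) = 142569 · (1 − 1/3) · (1 − 1/7) · (1 − 1/31) · (1 − 1/73)
       = 142569 · 25920/47523 = 77760.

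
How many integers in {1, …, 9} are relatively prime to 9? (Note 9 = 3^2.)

φ(9) = 9 · (1 − 1/3)
       = 9 · 2/3 = 6.

6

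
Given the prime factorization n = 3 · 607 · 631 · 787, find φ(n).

φ(904303137) = 904303137 · (1 − 1/3) · (1 − 1/607) · (1 − 1/631) · (1 − 1/787)
       = 904303137 · 600158160/904303137 = 600158160.

600158160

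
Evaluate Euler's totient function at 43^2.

1806

φ(43^2) = 43^2 − 43^1 = 1849 − 43 = 1806.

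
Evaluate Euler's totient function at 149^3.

φ(3307949) = 3307949 · (1 − 1/149)
       = 3307949 · 148/149 = 3285748.

3285748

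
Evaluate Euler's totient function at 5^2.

φ(5^2) = 5^1·(5−1) = 5·4 = 20.

20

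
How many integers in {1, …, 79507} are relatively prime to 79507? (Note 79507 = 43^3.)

77658

φ(43^3) = 43^2·(43−1) = 1849·42 = 77658.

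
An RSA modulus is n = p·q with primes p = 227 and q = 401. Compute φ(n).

φ(227) = 227 − 1 = 226.
φ(401) = 401 − 1 = 400.
Multiply: 226 · 400 = 90400.

90400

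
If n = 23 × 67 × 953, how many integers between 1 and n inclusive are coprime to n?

φ(1468573) = 1468573 · (1 − 1/23) · (1 − 1/67) · (1 − 1/953)
       = 1468573 · 1382304/1468573 = 1382304.

1382304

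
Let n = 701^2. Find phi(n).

φ(491401) = 491401 · (1 − 1/701)
       = 491401 · 700/701 = 490700.

490700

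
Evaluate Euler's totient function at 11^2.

110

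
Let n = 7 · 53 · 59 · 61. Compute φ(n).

φ(1335229) = 1335229 · (1 − 1/7) · (1 − 1/53) · (1 − 1/59) · (1 − 1/61)
       = 1335229 · 1085760/1335229 = 1085760.

1085760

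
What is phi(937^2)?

φ(937^2) = 937^1·(937−1) = 937·936 = 877032.

877032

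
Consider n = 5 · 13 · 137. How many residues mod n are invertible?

6528

φ(8905) = 8905 · (1 − 1/5) · (1 − 1/13) · (1 − 1/137)
       = 8905 · 6528/8905 = 6528.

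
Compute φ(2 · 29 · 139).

3864

φ(2) = 2 − 1 = 1.
φ(29) = 29 − 1 = 28.
φ(139) = 139 − 1 = 138.
φ(8062) = 1 × 28 × 138 = 3864.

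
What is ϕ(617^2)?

φ(380689) = 380689 · (1 − 1/617)
       = 380689 · 616/617 = 380072.

380072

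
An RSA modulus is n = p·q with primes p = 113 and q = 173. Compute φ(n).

19264

φ(113) = 113 − 1 = 112.
φ(173) = 173 − 1 = 172.
Multiply: 112 · 172 = 19264.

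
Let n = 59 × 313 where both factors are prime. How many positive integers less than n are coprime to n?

18096

φ(18467) = 18467 · (1 − 1/59) · (1 − 1/313)
       = 18467 · 18096/18467 = 18096.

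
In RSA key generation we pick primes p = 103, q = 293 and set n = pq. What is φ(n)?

29784

φ(pq) = (p−1)(q−1) = 102 · 292 = 29784.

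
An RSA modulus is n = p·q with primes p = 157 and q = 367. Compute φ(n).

57096

φ(157) = 157 − 1 = 156.
φ(367) = 367 − 1 = 366.
φ(57619) = 156 × 366 = 57096.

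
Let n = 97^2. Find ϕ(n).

9312

φ(9409) = 9409 · (1 − 1/97)
       = 9409 · 96/97 = 9312.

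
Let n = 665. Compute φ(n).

432

Factor 665: 665 = 5 · 7 · 19.
φ(5) = 5 − 1 = 4.
φ(7) = 7 − 1 = 6.
φ(19) = 19 − 1 = 18.
Multiply: 4 · 6 · 18 = 432.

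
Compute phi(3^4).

φ(81) = 81 · (1 − 1/3)
       = 81 · 2/3 = 54.

54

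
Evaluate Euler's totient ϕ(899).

840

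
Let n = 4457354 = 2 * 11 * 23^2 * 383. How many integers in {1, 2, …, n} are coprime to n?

1932920

φ(2) = 2 − 1 = 1.
φ(11) = 11 − 1 = 10.
φ(23^2) = 23^2 − 23^1 = 529 − 23 = 506.
φ(383) = 383 − 1 = 382.
φ(4457354) = 1 × 10 × 506 × 382 = 1932920.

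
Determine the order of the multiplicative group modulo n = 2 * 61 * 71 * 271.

φ(2) = 2 − 1 = 1.
φ(61) = 61 − 1 = 60.
φ(71) = 71 − 1 = 70.
φ(271) = 271 − 1 = 270.
φ(2347402) = 1 × 60 × 70 × 270 = 1134000.

1134000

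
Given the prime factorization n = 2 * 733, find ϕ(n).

φ(1466) = 1466 · (1 − 1/2) · (1 − 1/733)
       = 1466 · 732/1466 = 732.

732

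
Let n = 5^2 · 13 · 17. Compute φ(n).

3840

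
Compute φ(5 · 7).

φ(5) = 5 − 1 = 4.
φ(7) = 7 − 1 = 6.
φ(35) = 4 × 6 = 24.

24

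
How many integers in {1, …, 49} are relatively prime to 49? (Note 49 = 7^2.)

φ(7^2) = 7^2 − 7^1 = 49 − 7 = 42.

42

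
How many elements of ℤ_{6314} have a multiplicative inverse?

6314 = 2 * 7 * 11 * 41.
φ(2) = 2 − 1 = 1.
φ(7) = 7 − 1 = 6.
φ(11) = 11 − 1 = 10.
φ(41) = 41 − 1 = 40.
Multiply: 1 · 6 · 10 · 40 = 2400.

2400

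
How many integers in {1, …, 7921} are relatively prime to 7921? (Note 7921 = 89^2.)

7832

φ(7921) = 7921 · (1 − 1/89)
       = 7921 · 88/89 = 7832.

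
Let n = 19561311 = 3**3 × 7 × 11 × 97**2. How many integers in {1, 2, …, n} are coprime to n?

10056960

φ(19561311) = 19561311 · (1 − 1/3) · (1 − 1/7) · (1 − 1/11) · (1 − 1/97)
       = 19561311 · 11520/22407 = 10056960.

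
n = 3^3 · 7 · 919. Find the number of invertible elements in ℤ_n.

φ(173691) = 173691 · (1 − 1/3) · (1 − 1/7) · (1 − 1/919)
       = 173691 · 11016/19299 = 99144.

99144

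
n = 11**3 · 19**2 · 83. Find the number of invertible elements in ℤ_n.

33933240

φ(39880753) = 39880753 · (1 − 1/11) · (1 − 1/19) · (1 − 1/83)
       = 39880753 · 14760/17347 = 33933240.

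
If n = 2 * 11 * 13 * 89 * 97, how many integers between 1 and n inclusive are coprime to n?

φ(2469038) = 2469038 · (1 − 1/2) · (1 − 1/11) · (1 − 1/13) · (1 − 1/89) · (1 − 1/97)
       = 2469038 · 1013760/2469038 = 1013760.

1013760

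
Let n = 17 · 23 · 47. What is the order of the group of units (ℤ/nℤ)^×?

φ(17) = 17 − 1 = 16.
φ(23) = 23 − 1 = 22.
φ(47) = 47 − 1 = 46.
φ(18377) = 16 × 22 × 46 = 16192.

16192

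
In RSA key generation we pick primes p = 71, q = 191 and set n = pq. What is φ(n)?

13300

φ(pq) = (p−1)(q−1) = 70 · 190 = 13300.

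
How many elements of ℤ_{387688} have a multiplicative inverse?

387688 = 2^3 · 7^2 · 23 · 43.
φ(387688) = 387688 · (1 − 1/2) · (1 − 1/7) · (1 − 1/23) · (1 − 1/43)
       = 387688 · 5544/13846 = 155232.

155232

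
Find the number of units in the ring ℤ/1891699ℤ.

1693440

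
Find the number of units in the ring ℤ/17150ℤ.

5880

Factor 17150: 17150 = 2 × 5**2 × 7**3.
φ(17150) = 17150 · (1 − 1/2) · (1 − 1/5) · (1 − 1/7)
       = 17150 · 24/70 = 5880.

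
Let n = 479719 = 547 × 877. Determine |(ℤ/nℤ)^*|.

φ(479719) = 479719 · (1 − 1/547) · (1 − 1/877)
       = 479719 · 478296/479719 = 478296.

478296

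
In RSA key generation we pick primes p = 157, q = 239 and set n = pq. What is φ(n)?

37128

φ(n) = (p − 1)(q − 1) = (157−1)(239−1) = 156·238 = 37128.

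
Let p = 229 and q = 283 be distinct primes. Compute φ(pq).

64296

φ(pq) = (p−1)(q−1) = 228 · 282 = 64296.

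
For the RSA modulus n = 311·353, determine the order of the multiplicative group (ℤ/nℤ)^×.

φ(109783) = 109783 · (1 − 1/311) · (1 − 1/353)
       = 109783 · 109120/109783 = 109120.

109120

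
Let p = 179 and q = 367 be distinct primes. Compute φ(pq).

For distinct primes, φ(pq) = (p−1)(q−1) = 178 × 366 = 65148.

65148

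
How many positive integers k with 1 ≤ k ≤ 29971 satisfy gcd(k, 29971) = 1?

29971 = 17 · 41 · 43.
φ(29971) = 29971 · (1 − 1/17) · (1 − 1/41) · (1 − 1/43)
       = 29971 · 26880/29971 = 26880.

26880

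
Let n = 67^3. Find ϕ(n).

296274

φ(300763) = 300763 · (1 − 1/67)
       = 300763 · 66/67 = 296274.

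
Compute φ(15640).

5632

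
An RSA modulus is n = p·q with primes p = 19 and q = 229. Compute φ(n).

φ(n) = (p − 1)(q − 1) = (19−1)(229−1) = 18·228 = 4104.

4104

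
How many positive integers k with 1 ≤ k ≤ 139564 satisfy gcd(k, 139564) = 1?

Factor 139564: 139564 = 2^2 · 23 · 37 · 41.
φ(2^2) = 2^2 − 2^1 = 4 − 2 = 2.
φ(23) = 23 − 1 = 22.
φ(37) = 37 − 1 = 36.
φ(41) = 41 − 1 = 40.
Multiply: 2 · 22 · 36 · 40 = 63360.

63360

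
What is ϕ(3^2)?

φ(3^2) = 3^2 − 3^1 = 9 − 3 = 6.

6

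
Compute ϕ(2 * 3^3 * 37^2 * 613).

φ(2) = 2 − 1 = 1.
φ(3^3) = 3^2·(3−1) = 9·2 = 18.
φ(37^2) = 37^2 − 37^1 = 1369 − 37 = 1332.
φ(613) = 613 − 1 = 612.
φ(45316638) = 1 × 18 × 1332 × 612 = 14673312.

14673312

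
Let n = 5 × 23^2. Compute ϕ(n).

2024

φ(2645) = 2645 · (1 − 1/5) · (1 − 1/23)
       = 2645 · 88/115 = 2024.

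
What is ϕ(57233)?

First factor: 57233 = 11^3 × 43.
φ(57233) = 57233 · (1 − 1/11) · (1 − 1/43)
       = 57233 · 420/473 = 50820.

50820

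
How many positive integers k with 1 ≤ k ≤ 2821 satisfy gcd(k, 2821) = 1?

2160

2821 = 7 · 13 · 31.
φ(7) = 7 − 1 = 6.
φ(13) = 13 − 1 = 12.
φ(31) = 31 − 1 = 30.
φ(2821) = 6 × 12 × 30 = 2160.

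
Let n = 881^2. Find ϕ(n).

φ(881^2) = 881^2 − 881^1 = 776161 − 881 = 775280.

775280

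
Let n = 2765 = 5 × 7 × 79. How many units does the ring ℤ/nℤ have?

φ(5) = 5 − 1 = 4.
φ(7) = 7 − 1 = 6.
φ(79) = 79 − 1 = 78.
Since φ is multiplicative, φ(2765) = 4 · 6 · 78 = 1872.

1872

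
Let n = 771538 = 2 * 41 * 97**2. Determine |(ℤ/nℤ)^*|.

φ(771538) = 771538 · (1 − 1/2) · (1 − 1/41) · (1 − 1/97)
       = 771538 · 3840/7954 = 372480.

372480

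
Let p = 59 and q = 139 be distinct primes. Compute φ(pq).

φ(n) = (p − 1)(q − 1) = (59−1)(139−1) = 58·138 = 8004.

8004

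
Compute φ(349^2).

φ(121801) = 121801 · (1 − 1/349)
       = 121801 · 348/349 = 121452.

121452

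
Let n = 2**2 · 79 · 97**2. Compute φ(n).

1452672

φ(2973244) = 2973244 · (1 − 1/2) · (1 − 1/79) · (1 − 1/97)
       = 2973244 · 7488/15326 = 1452672.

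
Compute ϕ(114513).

60480

Prime factorization: 114513 = 3 · 7^2 · 19 · 41.
φ(3) = 3 − 1 = 2.
φ(7^2) = 7^2 − 7^1 = 49 − 7 = 42.
φ(19) = 19 − 1 = 18.
φ(41) = 41 − 1 = 40.
Since φ is multiplicative, φ(114513) = 2 · 42 · 18 · 40 = 60480.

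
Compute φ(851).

792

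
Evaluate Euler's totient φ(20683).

18144

20683 = 13 · 37 · 43.
φ(20683) = 20683 · (1 − 1/13) · (1 − 1/37) · (1 − 1/43)
       = 20683 · 18144/20683 = 18144.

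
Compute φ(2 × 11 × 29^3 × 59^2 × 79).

φ(147552913442) = 147552913442 · (1 − 1/2) · (1 − 1/11) · (1 − 1/29) · (1 − 1/59) · (1 − 1/79)
       = 147552913442 · 1266720/2973718 = 62853379680.

62853379680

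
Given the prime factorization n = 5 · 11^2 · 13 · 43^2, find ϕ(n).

φ(14542385) = 14542385 · (1 − 1/5) · (1 − 1/11) · (1 − 1/13) · (1 − 1/43)
       = 14542385 · 20160/30745 = 9535680.

9535680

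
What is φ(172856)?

76800

Prime factorization: 172856 = 2**3 · 17 · 31 · 41.
φ(2^3) = 2^2·(2−1) = 4·1 = 4.
φ(17) = 17 − 1 = 16.
φ(31) = 31 − 1 = 30.
φ(41) = 41 − 1 = 40.
Multiply: 4 · 16 · 30 · 40 = 76800.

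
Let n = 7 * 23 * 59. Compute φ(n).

7656

φ(9499) = 9499 · (1 − 1/7) · (1 − 1/23) · (1 − 1/59)
       = 9499 · 7656/9499 = 7656.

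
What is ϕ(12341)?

10080

Factor 12341: 12341 = 7 · 41 · 43.
φ(7) = 7 − 1 = 6.
φ(41) = 41 − 1 = 40.
φ(43) = 43 − 1 = 42.
Multiply: 6 · 40 · 42 = 10080.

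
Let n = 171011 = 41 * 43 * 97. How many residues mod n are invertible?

161280

φ(41) = 41 − 1 = 40.
φ(43) = 43 − 1 = 42.
φ(97) = 97 − 1 = 96.
Since φ is multiplicative, φ(171011) = 40 · 42 · 96 = 161280.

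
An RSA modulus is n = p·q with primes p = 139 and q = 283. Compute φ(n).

38916

φ(n) = (p − 1)(q − 1) = (139−1)(283−1) = 138·282 = 38916.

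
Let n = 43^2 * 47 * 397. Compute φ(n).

32898096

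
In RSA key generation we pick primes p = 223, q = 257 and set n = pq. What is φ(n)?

For distinct primes, φ(pq) = (p−1)(q−1) = 222 × 256 = 56832.

56832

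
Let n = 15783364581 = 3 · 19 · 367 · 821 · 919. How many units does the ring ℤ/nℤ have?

9918365760

φ(3) = 3 − 1 = 2.
φ(19) = 19 − 1 = 18.
φ(367) = 367 − 1 = 366.
φ(821) = 821 − 1 = 820.
φ(919) = 919 − 1 = 918.
φ(15783364581) = 2 × 18 × 366 × 820 × 918 = 9918365760.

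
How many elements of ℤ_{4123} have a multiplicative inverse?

3240

First factor: 4123 = 7 · 19 · 31.
φ(4123) = 4123 · (1 − 1/7) · (1 − 1/19) · (1 − 1/31)
       = 4123 · 3240/4123 = 3240.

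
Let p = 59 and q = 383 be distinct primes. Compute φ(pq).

22156

φ(22597) = 22597 · (1 − 1/59) · (1 − 1/383)
       = 22597 · 22156/22597 = 22156.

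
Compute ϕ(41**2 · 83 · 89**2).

φ(41^2) = 41^1·(41−1) = 41·40 = 1640.
φ(83) = 83 − 1 = 82.
φ(89^2) = 89^2 − 89^1 = 7921 − 89 = 7832.
φ(1105161683) = 1640 × 82 × 7832 = 1053247360.

1053247360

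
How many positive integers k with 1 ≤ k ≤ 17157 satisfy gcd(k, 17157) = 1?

9072

First factor: 17157 = 3 * 7 * 19 * 43.
φ(17157) = 17157 · (1 − 1/3) · (1 − 1/7) · (1 − 1/19) · (1 − 1/43)
       = 17157 · 9072/17157 = 9072.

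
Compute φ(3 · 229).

φ(687) = 687 · (1 − 1/3) · (1 − 1/229)
       = 687 · 456/687 = 456.

456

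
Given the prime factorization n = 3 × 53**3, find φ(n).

φ(446631) = 446631 · (1 − 1/3) · (1 − 1/53)
       = 446631 · 104/159 = 292136.

292136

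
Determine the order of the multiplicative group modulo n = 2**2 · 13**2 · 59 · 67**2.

80020512

φ(179039276) = 179039276 · (1 − 1/2) · (1 − 1/13) · (1 − 1/59) · (1 − 1/67)
       = 179039276 · 45936/102778 = 80020512.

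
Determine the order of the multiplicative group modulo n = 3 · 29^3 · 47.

φ(3) = 3 − 1 = 2.
φ(29^3) = 29^3 − 29^2 = 24389 − 841 = 23548.
φ(47) = 47 − 1 = 46.
Multiply: 2 · 23548 · 46 = 2166416.

2166416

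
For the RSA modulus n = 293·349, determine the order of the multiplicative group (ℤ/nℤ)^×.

101616

For distinct primes, φ(pq) = (p−1)(q−1) = 292 × 348 = 101616.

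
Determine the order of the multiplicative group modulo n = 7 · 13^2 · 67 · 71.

4324320

φ(5627531) = 5627531 · (1 − 1/7) · (1 − 1/13) · (1 − 1/67) · (1 − 1/71)
       = 5627531 · 332640/432887 = 4324320.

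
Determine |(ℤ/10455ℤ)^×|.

Prime factorization: 10455 = 3 · 5 · 17 · 41.
φ(3) = 3 − 1 = 2.
φ(5) = 5 − 1 = 4.
φ(17) = 17 − 1 = 16.
φ(41) = 41 − 1 = 40.
Since φ is multiplicative, φ(10455) = 2 · 4 · 16 · 40 = 5120.

5120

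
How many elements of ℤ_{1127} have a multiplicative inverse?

1127 = 7**2 × 23.
φ(7^2) = 7^2 − 7^1 = 49 − 7 = 42.
φ(23) = 23 − 1 = 22.
Since φ is multiplicative, φ(1127) = 42 · 22 = 924.

924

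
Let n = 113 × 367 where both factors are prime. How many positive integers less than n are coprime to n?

For distinct primes, φ(pq) = (p−1)(q−1) = 112 × 366 = 40992.

40992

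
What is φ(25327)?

First factor: 25327 = 19 × 31 × 43.
φ(25327) = 25327 · (1 − 1/19) · (1 − 1/31) · (1 − 1/43)
       = 25327 · 22680/25327 = 22680.

22680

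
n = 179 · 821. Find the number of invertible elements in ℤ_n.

φ(146959) = 146959 · (1 − 1/179) · (1 − 1/821)
       = 146959 · 145960/146959 = 145960.

145960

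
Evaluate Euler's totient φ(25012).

11232

First factor: 25012 = 2**2 · 13**2 · 37.
φ(2^2) = 2^2 − 2^1 = 4 − 2 = 2.
φ(13^2) = 13^1·(13−1) = 13·12 = 156.
φ(37) = 37 − 1 = 36.
Since φ is multiplicative, φ(25012) = 2 · 156 · 36 = 11232.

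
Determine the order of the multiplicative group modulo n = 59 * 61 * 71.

243600

φ(59) = 59 − 1 = 58.
φ(61) = 61 − 1 = 60.
φ(71) = 71 − 1 = 70.
φ(255529) = 58 × 60 × 70 = 243600.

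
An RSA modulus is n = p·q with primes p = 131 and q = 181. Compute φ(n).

φ(23711) = 23711 · (1 − 1/131) · (1 − 1/181)
       = 23711 · 23400/23711 = 23400.

23400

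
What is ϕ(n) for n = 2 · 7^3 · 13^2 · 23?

φ(2) = 2 − 1 = 1.
φ(7^3) = 7^3 − 7^2 = 343 − 49 = 294.
φ(13^2) = 13^1·(13−1) = 13·12 = 156.
φ(23) = 23 − 1 = 22.
Multiply: 1 · 294 · 156 · 22 = 1009008.

1009008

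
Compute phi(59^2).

φ(3481) = 3481 · (1 − 1/59)
       = 3481 · 58/59 = 3422.

3422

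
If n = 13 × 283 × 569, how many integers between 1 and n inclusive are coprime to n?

1922112

φ(13) = 13 − 1 = 12.
φ(283) = 283 − 1 = 282.
φ(569) = 569 − 1 = 568.
φ(2093351) = 12 × 282 × 568 = 1922112.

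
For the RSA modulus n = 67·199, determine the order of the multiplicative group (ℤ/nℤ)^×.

φ(n) = (p − 1)(q − 1) = (67−1)(199−1) = 66·198 = 13068.

13068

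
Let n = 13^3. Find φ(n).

φ(13^3) = 13^3 − 13^2 = 2197 − 169 = 2028.

2028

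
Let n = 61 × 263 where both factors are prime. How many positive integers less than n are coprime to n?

φ(pq) = (p−1)(q−1) = 60 · 262 = 15720.

15720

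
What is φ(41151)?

Factor 41151: 41151 = 3 · 11 · 29 · 43.
φ(3) = 3 − 1 = 2.
φ(11) = 11 − 1 = 10.
φ(29) = 29 − 1 = 28.
φ(43) = 43 − 1 = 42.
Multiply: 2 · 10 · 28 · 42 = 23520.

23520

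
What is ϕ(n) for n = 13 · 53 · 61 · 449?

φ(18871021) = 18871021 · (1 − 1/13) · (1 − 1/53) · (1 − 1/61) · (1 − 1/449)
       = 18871021 · 16773120/18871021 = 16773120.

16773120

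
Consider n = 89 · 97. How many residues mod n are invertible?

8448

φ(89) = 89 − 1 = 88.
φ(97) = 97 − 1 = 96.
Multiply: 88 · 96 = 8448.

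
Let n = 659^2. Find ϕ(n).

433622

φ(434281) = 434281 · (1 − 1/659)
       = 434281 · 658/659 = 433622.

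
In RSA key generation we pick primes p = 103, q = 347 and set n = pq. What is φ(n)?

φ(n) = (p − 1)(q − 1) = (103−1)(347−1) = 102·346 = 35292.

35292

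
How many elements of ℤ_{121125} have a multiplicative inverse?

121125 = 3 · 5**3 · 17 · 19.
φ(3) = 3 − 1 = 2.
φ(5^3) = 5^3 − 5^2 = 125 − 25 = 100.
φ(17) = 17 − 1 = 16.
φ(19) = 19 − 1 = 18.
Multiply: 2 · 100 · 16 · 18 = 57600.

57600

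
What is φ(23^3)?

φ(23^3) = 23^2·(23−1) = 529·22 = 11638.

11638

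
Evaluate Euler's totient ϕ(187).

160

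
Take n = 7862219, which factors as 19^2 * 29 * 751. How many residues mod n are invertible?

φ(19^2) = 19^2 − 19^1 = 361 − 19 = 342.
φ(29) = 29 − 1 = 28.
φ(751) = 751 − 1 = 750.
Multiply: 342 · 28 · 750 = 7182000.

7182000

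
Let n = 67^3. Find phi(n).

296274

φ(67^3) = 67^3 − 67^2 = 300763 − 4489 = 296274.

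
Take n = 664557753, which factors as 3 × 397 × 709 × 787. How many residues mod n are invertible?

440738496

φ(3) = 3 − 1 = 2.
φ(397) = 397 − 1 = 396.
φ(709) = 709 − 1 = 708.
φ(787) = 787 − 1 = 786.
Multiply: 2 · 396 · 708 · 786 = 440738496.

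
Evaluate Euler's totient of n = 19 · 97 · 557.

960768

φ(1026551) = 1026551 · (1 − 1/19) · (1 − 1/97) · (1 − 1/557)
       = 1026551 · 960768/1026551 = 960768.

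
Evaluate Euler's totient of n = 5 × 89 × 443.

φ(5) = 5 − 1 = 4.
φ(89) = 89 − 1 = 88.
φ(443) = 443 − 1 = 442.
φ(197135) = 4 × 88 × 442 = 155584.

155584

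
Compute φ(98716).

44352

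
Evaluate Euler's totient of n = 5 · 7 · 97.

φ(5) = 5 − 1 = 4.
φ(7) = 7 − 1 = 6.
φ(97) = 97 − 1 = 96.
Multiply: 4 · 6 · 96 = 2304.

2304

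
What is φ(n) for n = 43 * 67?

2772

φ(2881) = 2881 · (1 − 1/43) · (1 − 1/67)
       = 2881 · 2772/2881 = 2772.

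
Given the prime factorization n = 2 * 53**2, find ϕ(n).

φ(5618) = 5618 · (1 − 1/2) · (1 − 1/53)
       = 5618 · 52/106 = 2756.

2756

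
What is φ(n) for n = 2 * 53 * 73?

φ(7738) = 7738 · (1 − 1/2) · (1 − 1/53) · (1 − 1/73)
       = 7738 · 3744/7738 = 3744.

3744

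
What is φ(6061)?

Factor 6061: 6061 = 11 × 19 × 29.
φ(6061) = 6061 · (1 − 1/11) · (1 − 1/19) · (1 − 1/29)
       = 6061 · 5040/6061 = 5040.

5040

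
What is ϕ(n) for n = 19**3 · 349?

2261304

φ(2393791) = 2393791 · (1 − 1/19) · (1 − 1/349)
       = 2393791 · 6264/6631 = 2261304.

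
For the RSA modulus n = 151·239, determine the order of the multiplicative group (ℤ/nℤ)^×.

For distinct primes, φ(pq) = (p−1)(q−1) = 150 × 238 = 35700.

35700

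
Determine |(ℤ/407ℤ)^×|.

360

407 = 11 × 37.
φ(407) = 407 · (1 − 1/11) · (1 − 1/37)
       = 407 · 360/407 = 360.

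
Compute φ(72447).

Prime factorization: 72447 = 3 × 19 × 31 × 41.
φ(72447) = 72447 · (1 − 1/3) · (1 − 1/19) · (1 − 1/31) · (1 − 1/41)
       = 72447 · 43200/72447 = 43200.

43200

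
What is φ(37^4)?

φ(37^4) = 37^4 − 37^3 = 1874161 − 50653 = 1823508.

1823508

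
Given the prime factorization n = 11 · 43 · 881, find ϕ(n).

369600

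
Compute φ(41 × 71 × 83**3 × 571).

φ(950413487447) = 950413487447 · (1 − 1/41) · (1 − 1/71) · (1 − 1/83) · (1 − 1/571)
       = 950413487447 · 130872000/137961023 = 901577208000.

901577208000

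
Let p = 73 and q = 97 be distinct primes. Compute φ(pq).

For distinct primes, φ(pq) = (p−1)(q−1) = 72 × 96 = 6912.

6912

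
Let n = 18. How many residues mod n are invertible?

6

18 = 2 · 3**2.
φ(2) = 2 − 1 = 1.
φ(3^2) = 3^1·(3−1) = 3·2 = 6.
Multiply: 1 · 6 = 6.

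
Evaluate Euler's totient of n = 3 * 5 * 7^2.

336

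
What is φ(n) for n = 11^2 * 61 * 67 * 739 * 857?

275180716800

φ(313195323221) = 313195323221 · (1 − 1/11) · (1 − 1/61) · (1 − 1/67) · (1 − 1/739) · (1 − 1/857)
       = 313195323221 · 25016428800/28472302111 = 275180716800.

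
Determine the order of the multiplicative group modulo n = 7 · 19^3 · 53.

φ(2544689) = 2544689 · (1 − 1/7) · (1 − 1/19) · (1 − 1/53)
       = 2544689 · 5616/7049 = 2027376.

2027376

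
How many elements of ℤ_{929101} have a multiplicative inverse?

806400

Factor 929101: 929101 = 17 * 31 * 41 * 43.
φ(929101) = 929101 · (1 − 1/17) · (1 − 1/31) · (1 − 1/41) · (1 − 1/43)
       = 929101 · 806400/929101 = 806400.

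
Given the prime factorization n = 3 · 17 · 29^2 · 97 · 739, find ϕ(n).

1840914432

φ(3) = 3 − 1 = 2.
φ(17) = 17 − 1 = 16.
φ(29^2) = 29^1·(29−1) = 29·28 = 812.
φ(97) = 97 − 1 = 96.
φ(739) = 739 − 1 = 738.
Multiply: 2 · 16 · 812 · 96 · 738 = 1840914432.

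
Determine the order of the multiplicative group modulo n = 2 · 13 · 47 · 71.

38640

φ(86762) = 86762 · (1 − 1/2) · (1 − 1/13) · (1 − 1/47) · (1 − 1/71)
       = 86762 · 38640/86762 = 38640.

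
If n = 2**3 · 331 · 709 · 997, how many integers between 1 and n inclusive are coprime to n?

930821760

φ(2^3) = 2^2·(2−1) = 4·1 = 4.
φ(331) = 331 − 1 = 330.
φ(709) = 709 − 1 = 708.
φ(997) = 997 − 1 = 996.
Multiply: 4 · 330 · 708 · 996 = 930821760.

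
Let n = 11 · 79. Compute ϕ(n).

φ(869) = 869 · (1 − 1/11) · (1 − 1/79)
       = 869 · 780/869 = 780.

780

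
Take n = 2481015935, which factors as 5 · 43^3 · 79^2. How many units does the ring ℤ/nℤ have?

1914114384

φ(5) = 5 − 1 = 4.
φ(43^3) = 43^2·(43−1) = 1849·42 = 77658.
φ(79^2) = 79^2 − 79^1 = 6241 − 79 = 6162.
Multiply: 4 · 77658 · 6162 = 1914114384.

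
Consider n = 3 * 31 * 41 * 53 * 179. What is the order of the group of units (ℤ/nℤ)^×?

22214400

φ(36173931) = 36173931 · (1 − 1/3) · (1 − 1/31) · (1 − 1/41) · (1 − 1/53) · (1 − 1/179)
       = 36173931 · 22214400/36173931 = 22214400.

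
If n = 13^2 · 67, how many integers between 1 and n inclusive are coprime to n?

φ(13^2) = 13^1·(13−1) = 13·12 = 156.
φ(67) = 67 − 1 = 66.
Since φ is multiplicative, φ(11323) = 156 · 66 = 10296.

10296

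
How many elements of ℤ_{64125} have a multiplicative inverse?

32400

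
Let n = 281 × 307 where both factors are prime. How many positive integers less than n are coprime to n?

85680

φ(pq) = (p−1)(q−1) = 280 · 306 = 85680.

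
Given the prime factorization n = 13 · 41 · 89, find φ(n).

42240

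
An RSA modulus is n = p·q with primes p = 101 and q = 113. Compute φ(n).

φ(11413) = 11413 · (1 − 1/101) · (1 − 1/113)
       = 11413 · 11200/11413 = 11200.

11200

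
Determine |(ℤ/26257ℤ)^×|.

Prime factorization: 26257 = 7 · 11**2 · 31.
φ(7) = 7 − 1 = 6.
φ(11^2) = 11^2 − 11^1 = 121 − 11 = 110.
φ(31) = 31 − 1 = 30.
Since φ is multiplicative, φ(26257) = 6 · 110 · 30 = 19800.

19800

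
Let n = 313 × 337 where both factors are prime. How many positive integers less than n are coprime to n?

φ(n) = (p − 1)(q − 1) = (313−1)(337−1) = 312·336 = 104832.

104832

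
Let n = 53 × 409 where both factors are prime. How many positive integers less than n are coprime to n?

φ(n) = (p − 1)(q − 1) = (53−1)(409−1) = 52·408 = 21216.

21216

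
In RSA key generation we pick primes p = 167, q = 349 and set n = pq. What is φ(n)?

φ(58283) = 58283 · (1 − 1/167) · (1 − 1/349)
       = 58283 · 57768/58283 = 57768.

57768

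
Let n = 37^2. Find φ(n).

1332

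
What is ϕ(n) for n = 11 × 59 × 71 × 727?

φ(11) = 11 − 1 = 10.
φ(59) = 59 − 1 = 58.
φ(71) = 71 − 1 = 70.
φ(727) = 727 − 1 = 726.
φ(33499433) = 10 × 58 × 70 × 726 = 29475600.

29475600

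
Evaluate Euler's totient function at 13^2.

φ(13^2) = 13^1·(13−1) = 13·12 = 156.

156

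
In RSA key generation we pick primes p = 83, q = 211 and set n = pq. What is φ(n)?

17220

φ(pq) = (p−1)(q−1) = 82 · 210 = 17220.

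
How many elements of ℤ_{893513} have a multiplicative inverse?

Factor 893513: 893513 = 19 · 31 · 37 · 41.
φ(893513) = 893513 · (1 − 1/19) · (1 − 1/31) · (1 − 1/37) · (1 − 1/41)
       = 893513 · 777600/893513 = 777600.

777600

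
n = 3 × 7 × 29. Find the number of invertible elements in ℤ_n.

336

φ(3) = 3 − 1 = 2.
φ(7) = 7 − 1 = 6.
φ(29) = 29 − 1 = 28.
φ(609) = 2 × 6 × 28 = 336.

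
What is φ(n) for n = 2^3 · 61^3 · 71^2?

4438408800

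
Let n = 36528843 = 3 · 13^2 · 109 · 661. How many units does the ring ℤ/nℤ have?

φ(36528843) = 36528843 · (1 − 1/3) · (1 − 1/13) · (1 − 1/109) · (1 − 1/661)
       = 36528843 · 1710720/2809911 = 22239360.

22239360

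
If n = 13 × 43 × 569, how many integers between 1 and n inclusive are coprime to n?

φ(13) = 13 − 1 = 12.
φ(43) = 43 − 1 = 42.
φ(569) = 569 − 1 = 568.
Multiply: 12 · 42 · 568 = 286272.

286272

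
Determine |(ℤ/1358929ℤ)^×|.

1048320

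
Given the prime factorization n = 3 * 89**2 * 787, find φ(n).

12311904

φ(3) = 3 − 1 = 2.
φ(89^2) = 89^2 − 89^1 = 7921 − 89 = 7832.
φ(787) = 787 − 1 = 786.
Multiply: 2 · 7832 · 786 = 12311904.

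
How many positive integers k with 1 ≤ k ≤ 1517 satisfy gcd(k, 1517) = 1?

1440

1517 = 37 · 41.
φ(37) = 37 − 1 = 36.
φ(41) = 41 − 1 = 40.
Since φ is multiplicative, φ(1517) = 36 · 40 = 1440.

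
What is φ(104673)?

63360

104673 = 3 * 23 * 37 * 41.
φ(3) = 3 − 1 = 2.
φ(23) = 23 − 1 = 22.
φ(37) = 37 − 1 = 36.
φ(41) = 41 − 1 = 40.
Since φ is multiplicative, φ(104673) = 2 · 22 · 36 · 40 = 63360.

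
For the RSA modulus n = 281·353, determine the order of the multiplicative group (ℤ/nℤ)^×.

φ(n) = (p − 1)(q − 1) = (281−1)(353−1) = 280·352 = 98560.

98560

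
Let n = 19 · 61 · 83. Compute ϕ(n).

φ(19) = 19 − 1 = 18.
φ(61) = 61 − 1 = 60.
φ(83) = 83 − 1 = 82.
Multiply: 18 · 60 · 82 = 88560.

88560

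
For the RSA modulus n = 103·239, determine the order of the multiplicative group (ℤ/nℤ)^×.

24276

For distinct primes, φ(pq) = (p−1)(q−1) = 102 × 238 = 24276.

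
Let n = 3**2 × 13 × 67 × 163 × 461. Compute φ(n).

φ(589045977) = 589045977 · (1 − 1/3) · (1 − 1/13) · (1 − 1/67) · (1 − 1/163) · (1 − 1/461)
       = 589045977 · 118039680/196348659 = 354119040.

354119040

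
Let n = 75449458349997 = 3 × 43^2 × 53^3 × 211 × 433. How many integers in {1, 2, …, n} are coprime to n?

47863655723520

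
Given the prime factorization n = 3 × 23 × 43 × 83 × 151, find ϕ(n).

φ(37185411) = 37185411 · (1 − 1/3) · (1 − 1/23) · (1 − 1/43) · (1 − 1/83) · (1 − 1/151)
       = 37185411 · 22730400/37185411 = 22730400.

22730400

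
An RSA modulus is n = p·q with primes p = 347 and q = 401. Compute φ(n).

138400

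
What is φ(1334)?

Prime factorization: 1334 = 2 * 23 * 29.
φ(2) = 2 − 1 = 1.
φ(23) = 23 − 1 = 22.
φ(29) = 29 − 1 = 28.
φ(1334) = 1 × 22 × 28 = 616.

616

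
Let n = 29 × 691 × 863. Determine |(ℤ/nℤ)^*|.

φ(29) = 29 − 1 = 28.
φ(691) = 691 − 1 = 690.
φ(863) = 863 − 1 = 862.
Since φ is multiplicative, φ(17293657) = 28 · 690 · 862 = 16653840.

16653840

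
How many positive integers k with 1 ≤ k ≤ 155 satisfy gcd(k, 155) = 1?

120

155 = 5 · 31.
φ(5) = 5 − 1 = 4.
φ(31) = 31 − 1 = 30.
Since φ is multiplicative, φ(155) = 4 · 30 = 120.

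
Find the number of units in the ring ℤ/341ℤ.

300

341 = 11 * 31.
φ(341) = 341 · (1 − 1/11) · (1 − 1/31)
       = 341 · 300/341 = 300.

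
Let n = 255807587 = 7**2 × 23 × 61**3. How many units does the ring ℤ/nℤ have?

206292240

φ(255807587) = 255807587 · (1 − 1/7) · (1 − 1/23) · (1 − 1/61)
       = 255807587 · 7920/9821 = 206292240.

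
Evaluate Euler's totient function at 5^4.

φ(5^4) = 5^3·(5−1) = 125·4 = 500.

500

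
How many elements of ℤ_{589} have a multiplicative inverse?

Prime factorization: 589 = 19 × 31.
φ(19) = 19 − 1 = 18.
φ(31) = 31 − 1 = 30.
Since φ is multiplicative, φ(589) = 18 · 30 = 540.

540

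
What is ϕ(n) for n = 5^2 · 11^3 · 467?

11277200

φ(15539425) = 15539425 · (1 − 1/5) · (1 − 1/11) · (1 − 1/467)
       = 15539425 · 18640/25685 = 11277200.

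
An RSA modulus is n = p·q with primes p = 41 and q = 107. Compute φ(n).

4240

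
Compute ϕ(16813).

First factor: 16813 = 17 × 23 × 43.
φ(16813) = 16813 · (1 − 1/17) · (1 − 1/23) · (1 − 1/43)
       = 16813 · 14784/16813 = 14784.

14784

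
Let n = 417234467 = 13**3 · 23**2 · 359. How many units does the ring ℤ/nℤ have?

φ(13^3) = 13^2·(13−1) = 169·12 = 2028.
φ(23^2) = 23^2 − 23^1 = 529 − 23 = 506.
φ(359) = 359 − 1 = 358.
Multiply: 2028 · 506 · 358 = 367368144.

367368144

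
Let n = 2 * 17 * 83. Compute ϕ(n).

φ(2822) = 2822 · (1 − 1/2) · (1 − 1/17) · (1 − 1/83)
       = 2822 · 1312/2822 = 1312.

1312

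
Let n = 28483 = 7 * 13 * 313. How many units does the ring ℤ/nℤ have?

φ(28483) = 28483 · (1 − 1/7) · (1 − 1/13) · (1 − 1/313)
       = 28483 · 22464/28483 = 22464.

22464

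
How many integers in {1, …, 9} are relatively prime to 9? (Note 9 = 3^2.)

6

φ(9) = 9 · (1 − 1/3)
       = 9 · 2/3 = 6.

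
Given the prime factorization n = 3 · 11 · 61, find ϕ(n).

1200

φ(3) = 3 − 1 = 2.
φ(11) = 11 − 1 = 10.
φ(61) = 61 − 1 = 60.
Multiply: 2 · 10 · 60 = 1200.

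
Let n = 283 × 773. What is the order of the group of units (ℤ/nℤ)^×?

φ(218759) = 218759 · (1 − 1/283) · (1 − 1/773)
       = 218759 · 217704/218759 = 217704.

217704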